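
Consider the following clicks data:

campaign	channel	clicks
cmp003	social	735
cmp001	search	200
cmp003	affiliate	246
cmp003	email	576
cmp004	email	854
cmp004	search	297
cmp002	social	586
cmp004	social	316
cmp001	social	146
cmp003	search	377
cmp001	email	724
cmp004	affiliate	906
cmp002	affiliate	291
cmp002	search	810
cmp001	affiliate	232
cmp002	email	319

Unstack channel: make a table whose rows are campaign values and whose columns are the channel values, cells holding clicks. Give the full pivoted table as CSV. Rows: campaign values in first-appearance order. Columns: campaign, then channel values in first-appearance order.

campaign,social,search,affiliate,email
cmp003,735,377,246,576
cmp001,146,200,232,724
cmp004,316,297,906,854
cmp002,586,810,291,319

Columns: campaign plus the 4 distinct channel values (social, search, affiliate, email).
For example, row cmp003 column social takes clicks=735 from the long row (cmp003, social).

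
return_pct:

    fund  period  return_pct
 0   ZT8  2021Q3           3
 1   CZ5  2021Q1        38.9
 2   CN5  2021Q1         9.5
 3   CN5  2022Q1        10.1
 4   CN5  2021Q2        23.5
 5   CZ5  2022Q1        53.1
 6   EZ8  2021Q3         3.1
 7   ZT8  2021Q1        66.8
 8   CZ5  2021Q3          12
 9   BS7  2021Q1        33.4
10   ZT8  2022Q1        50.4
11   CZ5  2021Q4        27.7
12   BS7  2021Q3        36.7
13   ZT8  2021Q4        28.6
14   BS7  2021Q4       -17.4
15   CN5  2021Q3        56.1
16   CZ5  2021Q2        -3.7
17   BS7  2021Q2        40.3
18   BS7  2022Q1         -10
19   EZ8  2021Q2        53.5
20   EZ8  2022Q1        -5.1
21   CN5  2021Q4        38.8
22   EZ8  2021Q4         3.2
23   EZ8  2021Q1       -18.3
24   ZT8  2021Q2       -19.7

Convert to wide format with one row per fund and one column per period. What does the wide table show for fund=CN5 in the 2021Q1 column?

Wide layout: rows indexed by fund, columns are the 5 distinct period values (2021Q3, 2021Q1, 2022Q1, 2021Q2, 2021Q4).
Cell (fund=CN5, period=2021Q1) draws from the long row where fund=CN5 and period=2021Q1, which has return_pct=9.5.

9.5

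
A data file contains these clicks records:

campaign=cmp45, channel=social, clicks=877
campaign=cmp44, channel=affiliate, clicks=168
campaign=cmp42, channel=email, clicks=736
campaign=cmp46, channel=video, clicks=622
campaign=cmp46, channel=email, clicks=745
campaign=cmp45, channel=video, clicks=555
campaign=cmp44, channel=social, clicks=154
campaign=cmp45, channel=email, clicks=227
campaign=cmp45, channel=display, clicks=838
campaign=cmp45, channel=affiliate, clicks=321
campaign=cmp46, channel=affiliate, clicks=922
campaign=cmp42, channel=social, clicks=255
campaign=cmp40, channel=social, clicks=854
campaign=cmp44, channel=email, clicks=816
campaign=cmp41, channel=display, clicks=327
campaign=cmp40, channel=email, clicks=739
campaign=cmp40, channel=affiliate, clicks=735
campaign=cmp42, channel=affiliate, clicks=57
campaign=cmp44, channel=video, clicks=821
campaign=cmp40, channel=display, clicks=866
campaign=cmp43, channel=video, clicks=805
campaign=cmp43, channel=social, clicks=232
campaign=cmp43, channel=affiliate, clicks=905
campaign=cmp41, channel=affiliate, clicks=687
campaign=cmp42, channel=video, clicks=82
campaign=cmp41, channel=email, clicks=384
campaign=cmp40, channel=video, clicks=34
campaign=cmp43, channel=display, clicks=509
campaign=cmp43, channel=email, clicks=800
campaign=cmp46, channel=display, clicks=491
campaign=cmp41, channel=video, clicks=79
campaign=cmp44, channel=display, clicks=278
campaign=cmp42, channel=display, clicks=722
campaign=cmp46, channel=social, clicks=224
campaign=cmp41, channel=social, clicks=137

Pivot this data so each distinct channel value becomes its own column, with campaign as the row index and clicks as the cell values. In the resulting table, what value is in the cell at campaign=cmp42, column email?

Wide layout: rows indexed by campaign, columns are the 5 distinct channel values (social, affiliate, email, video, display).
Cell (campaign=cmp42, channel=email) draws from the long row where campaign=cmp42 and channel=email, which has clicks=736.

736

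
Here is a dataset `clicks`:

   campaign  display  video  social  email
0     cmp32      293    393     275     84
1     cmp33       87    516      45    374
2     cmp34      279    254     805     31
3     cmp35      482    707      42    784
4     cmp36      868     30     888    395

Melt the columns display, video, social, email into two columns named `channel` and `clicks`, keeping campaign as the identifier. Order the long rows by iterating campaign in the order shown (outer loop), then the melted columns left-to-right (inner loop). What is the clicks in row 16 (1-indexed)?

20 rows total (5 × 4). Row 16: index ⌊(16-1)/4⌋ = 3 into campaign → cmp35; (16-1) mod 4 = 3 into the melted columns → email.
So row 16 is (cmp35, email, 784); clicks = 784.

784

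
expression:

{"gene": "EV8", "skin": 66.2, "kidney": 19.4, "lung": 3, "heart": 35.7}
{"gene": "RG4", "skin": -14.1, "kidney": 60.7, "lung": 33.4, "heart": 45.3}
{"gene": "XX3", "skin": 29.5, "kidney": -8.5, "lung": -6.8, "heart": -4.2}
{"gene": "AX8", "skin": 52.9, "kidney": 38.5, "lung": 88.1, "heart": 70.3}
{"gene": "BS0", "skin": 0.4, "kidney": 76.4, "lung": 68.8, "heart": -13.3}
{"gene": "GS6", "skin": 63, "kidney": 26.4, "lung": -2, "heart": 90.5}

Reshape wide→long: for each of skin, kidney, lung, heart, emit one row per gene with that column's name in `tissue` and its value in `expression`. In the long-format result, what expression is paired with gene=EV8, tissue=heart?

35.7

Unpivoting turns each (gene, wide-column) pair into one long row.
The wide cell at row EV8, column heart holds 35.7, so the long row (EV8, heart) has expression=35.7.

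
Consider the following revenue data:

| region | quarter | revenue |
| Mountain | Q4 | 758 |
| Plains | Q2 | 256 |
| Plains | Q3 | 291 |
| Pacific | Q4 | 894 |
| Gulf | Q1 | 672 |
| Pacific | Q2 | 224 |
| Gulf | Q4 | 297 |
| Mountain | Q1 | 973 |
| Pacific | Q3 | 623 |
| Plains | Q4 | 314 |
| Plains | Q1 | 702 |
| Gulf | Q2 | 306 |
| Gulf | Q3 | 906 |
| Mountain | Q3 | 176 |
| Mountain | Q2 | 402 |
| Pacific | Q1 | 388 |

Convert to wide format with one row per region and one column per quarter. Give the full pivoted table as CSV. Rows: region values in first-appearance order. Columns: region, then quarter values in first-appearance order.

Columns: region plus the 4 distinct quarter values (Q4, Q2, Q3, Q1).
For example, row Mountain column Q4 takes revenue=758 from the long row (Mountain, Q4).

region,Q4,Q2,Q3,Q1
Mountain,758,402,176,973
Plains,314,256,291,702
Pacific,894,224,623,388
Gulf,297,306,906,672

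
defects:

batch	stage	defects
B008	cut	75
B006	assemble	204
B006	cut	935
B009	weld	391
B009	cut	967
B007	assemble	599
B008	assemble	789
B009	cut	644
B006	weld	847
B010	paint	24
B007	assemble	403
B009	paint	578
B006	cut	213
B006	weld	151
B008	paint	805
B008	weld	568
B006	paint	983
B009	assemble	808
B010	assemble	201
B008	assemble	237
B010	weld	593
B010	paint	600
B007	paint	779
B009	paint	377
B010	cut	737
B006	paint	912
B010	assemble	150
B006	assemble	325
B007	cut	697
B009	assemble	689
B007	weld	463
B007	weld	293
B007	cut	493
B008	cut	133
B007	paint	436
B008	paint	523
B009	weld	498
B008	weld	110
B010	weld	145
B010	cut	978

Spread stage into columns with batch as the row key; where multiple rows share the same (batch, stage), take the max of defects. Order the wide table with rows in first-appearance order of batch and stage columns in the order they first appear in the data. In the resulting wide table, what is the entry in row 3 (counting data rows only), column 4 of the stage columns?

578

With rows in first-appearance order of batch, row 3 is batch=B009. stage columns in first-appearance order: cut, assemble, weld, paint; column 4 is paint.
Long rows with batch=B009, stage=paint: max(578, 377) = 578.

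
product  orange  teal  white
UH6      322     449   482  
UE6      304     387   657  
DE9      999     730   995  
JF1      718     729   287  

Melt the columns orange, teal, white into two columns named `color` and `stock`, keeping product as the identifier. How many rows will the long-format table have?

4 product values × 3 melted columns = 12 rows.

12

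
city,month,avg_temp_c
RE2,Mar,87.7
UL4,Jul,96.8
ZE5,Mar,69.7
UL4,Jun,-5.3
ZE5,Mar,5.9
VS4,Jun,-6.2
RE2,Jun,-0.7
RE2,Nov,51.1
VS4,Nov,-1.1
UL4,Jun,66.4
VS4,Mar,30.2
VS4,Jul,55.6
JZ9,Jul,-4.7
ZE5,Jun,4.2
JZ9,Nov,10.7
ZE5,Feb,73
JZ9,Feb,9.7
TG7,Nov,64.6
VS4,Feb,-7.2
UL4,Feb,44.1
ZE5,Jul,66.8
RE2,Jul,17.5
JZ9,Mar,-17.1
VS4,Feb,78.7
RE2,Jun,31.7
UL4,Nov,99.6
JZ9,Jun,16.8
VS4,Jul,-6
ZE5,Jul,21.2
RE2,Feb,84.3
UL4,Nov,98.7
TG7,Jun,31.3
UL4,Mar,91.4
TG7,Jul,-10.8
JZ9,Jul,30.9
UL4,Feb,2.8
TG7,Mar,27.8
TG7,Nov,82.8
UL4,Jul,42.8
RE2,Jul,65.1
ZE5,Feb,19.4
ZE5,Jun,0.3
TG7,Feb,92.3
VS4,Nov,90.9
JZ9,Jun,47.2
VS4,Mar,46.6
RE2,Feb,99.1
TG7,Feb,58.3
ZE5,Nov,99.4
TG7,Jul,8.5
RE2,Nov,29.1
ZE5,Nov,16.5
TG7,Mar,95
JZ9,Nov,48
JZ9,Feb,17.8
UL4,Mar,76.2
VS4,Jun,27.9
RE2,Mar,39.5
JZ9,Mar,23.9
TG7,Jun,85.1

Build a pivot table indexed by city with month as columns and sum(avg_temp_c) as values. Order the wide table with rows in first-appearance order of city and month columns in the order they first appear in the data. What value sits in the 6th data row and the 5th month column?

150.6

With rows in first-appearance order of city, row 6 is city=TG7. month columns in first-appearance order: Mar, Jul, Jun, Nov, Feb; column 5 is Feb.
Long rows with city=TG7, month=Feb: 92.3 + 58.3 = 150.6.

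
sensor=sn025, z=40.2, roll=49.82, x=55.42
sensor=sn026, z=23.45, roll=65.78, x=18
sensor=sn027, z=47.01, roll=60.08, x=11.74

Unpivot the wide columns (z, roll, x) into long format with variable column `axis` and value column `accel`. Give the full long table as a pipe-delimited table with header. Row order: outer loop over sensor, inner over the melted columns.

| sensor | axis | accel |
| sn025 | z | 40.2 |
| sn025 | roll | 49.82 |
| sn025 | x | 55.42 |
| sn026 | z | 23.45 |
| sn026 | roll | 65.78 |
| sn026 | x | 18 |
| sn027 | z | 47.01 |
| sn027 | roll | 60.08 |
| sn027 | x | 11.74 |

Each (sensor, column) pair becomes one row: 3 × 3 = 9 rows.
For example, (sn025, z) → accel=40.2.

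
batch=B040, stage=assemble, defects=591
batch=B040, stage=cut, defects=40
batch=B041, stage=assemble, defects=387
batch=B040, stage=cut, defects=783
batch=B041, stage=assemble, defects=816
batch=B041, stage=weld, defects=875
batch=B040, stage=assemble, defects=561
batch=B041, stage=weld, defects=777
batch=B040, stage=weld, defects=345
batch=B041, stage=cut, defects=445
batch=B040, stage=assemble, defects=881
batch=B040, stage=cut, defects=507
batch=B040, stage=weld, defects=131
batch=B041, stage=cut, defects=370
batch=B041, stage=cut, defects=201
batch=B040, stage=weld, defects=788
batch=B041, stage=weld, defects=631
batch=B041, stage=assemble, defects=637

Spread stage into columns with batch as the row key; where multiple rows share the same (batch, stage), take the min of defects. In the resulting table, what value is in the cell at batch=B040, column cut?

Rows with batch=B040 and stage=cut: defects values are 40, 783, 507.
min(40, 783, 507) = 40.

40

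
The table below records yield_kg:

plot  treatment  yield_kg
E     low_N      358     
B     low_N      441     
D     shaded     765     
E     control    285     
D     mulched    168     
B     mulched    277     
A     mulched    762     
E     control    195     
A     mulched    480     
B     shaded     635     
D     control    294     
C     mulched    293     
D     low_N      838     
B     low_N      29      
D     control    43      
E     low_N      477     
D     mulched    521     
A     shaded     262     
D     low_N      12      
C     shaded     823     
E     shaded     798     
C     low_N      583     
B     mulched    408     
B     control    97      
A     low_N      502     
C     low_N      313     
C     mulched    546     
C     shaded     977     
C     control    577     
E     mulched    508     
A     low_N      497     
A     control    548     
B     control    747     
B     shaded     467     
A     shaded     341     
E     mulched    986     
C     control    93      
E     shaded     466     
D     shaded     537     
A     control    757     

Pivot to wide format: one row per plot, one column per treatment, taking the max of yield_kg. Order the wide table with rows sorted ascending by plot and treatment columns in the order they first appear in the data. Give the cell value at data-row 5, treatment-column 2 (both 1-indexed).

798

With rows sorted ascending by plot, row 5 is plot=E. treatment columns in first-appearance order: low_N, shaded, control, mulched; column 2 is shaded.
Long rows with plot=E, treatment=shaded: max(798, 466) = 798.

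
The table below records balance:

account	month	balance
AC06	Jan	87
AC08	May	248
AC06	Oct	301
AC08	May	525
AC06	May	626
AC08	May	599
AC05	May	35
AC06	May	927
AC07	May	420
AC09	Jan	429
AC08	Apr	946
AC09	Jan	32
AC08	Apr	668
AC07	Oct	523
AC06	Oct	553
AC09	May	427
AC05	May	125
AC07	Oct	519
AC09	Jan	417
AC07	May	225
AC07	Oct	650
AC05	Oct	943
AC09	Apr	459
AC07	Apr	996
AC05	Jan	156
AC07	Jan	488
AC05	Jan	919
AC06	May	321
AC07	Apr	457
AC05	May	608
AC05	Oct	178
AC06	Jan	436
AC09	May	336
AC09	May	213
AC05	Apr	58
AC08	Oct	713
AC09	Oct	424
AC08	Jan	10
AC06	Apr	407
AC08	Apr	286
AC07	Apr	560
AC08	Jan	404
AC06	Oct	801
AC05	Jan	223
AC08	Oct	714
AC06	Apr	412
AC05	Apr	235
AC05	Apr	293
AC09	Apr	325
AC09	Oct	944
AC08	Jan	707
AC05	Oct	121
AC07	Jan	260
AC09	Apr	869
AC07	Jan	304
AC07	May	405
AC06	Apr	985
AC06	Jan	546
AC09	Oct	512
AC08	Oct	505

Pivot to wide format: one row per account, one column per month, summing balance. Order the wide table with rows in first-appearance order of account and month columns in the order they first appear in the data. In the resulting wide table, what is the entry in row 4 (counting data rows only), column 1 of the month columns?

1052

With rows in first-appearance order of account, row 4 is account=AC07. month columns in first-appearance order: Jan, May, Oct, Apr; column 1 is Jan.
Long rows with account=AC07, month=Jan: 488 + 260 + 304 = 1052.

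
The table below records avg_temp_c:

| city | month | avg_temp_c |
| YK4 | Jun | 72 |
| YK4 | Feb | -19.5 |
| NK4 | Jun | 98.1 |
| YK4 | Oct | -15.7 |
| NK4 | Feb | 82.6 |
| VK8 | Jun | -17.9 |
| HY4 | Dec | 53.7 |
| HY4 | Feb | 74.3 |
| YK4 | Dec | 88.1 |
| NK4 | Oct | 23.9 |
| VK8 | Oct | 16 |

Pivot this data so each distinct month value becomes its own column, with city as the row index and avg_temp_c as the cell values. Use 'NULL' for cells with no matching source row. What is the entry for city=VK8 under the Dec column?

NULL

No long-format row has city=VK8 and month=Dec, so the cell is NULL.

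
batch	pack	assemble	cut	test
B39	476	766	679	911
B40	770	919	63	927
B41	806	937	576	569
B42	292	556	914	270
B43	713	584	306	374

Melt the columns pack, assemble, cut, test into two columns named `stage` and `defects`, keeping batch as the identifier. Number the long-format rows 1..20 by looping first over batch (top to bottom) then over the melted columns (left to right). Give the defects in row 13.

292

20 rows total (5 × 4). Row 13: index ⌊(13-1)/4⌋ = 3 into batch → B42; (13-1) mod 4 = 0 into the melted columns → pack.
So row 13 is (B42, pack, 292); defects = 292.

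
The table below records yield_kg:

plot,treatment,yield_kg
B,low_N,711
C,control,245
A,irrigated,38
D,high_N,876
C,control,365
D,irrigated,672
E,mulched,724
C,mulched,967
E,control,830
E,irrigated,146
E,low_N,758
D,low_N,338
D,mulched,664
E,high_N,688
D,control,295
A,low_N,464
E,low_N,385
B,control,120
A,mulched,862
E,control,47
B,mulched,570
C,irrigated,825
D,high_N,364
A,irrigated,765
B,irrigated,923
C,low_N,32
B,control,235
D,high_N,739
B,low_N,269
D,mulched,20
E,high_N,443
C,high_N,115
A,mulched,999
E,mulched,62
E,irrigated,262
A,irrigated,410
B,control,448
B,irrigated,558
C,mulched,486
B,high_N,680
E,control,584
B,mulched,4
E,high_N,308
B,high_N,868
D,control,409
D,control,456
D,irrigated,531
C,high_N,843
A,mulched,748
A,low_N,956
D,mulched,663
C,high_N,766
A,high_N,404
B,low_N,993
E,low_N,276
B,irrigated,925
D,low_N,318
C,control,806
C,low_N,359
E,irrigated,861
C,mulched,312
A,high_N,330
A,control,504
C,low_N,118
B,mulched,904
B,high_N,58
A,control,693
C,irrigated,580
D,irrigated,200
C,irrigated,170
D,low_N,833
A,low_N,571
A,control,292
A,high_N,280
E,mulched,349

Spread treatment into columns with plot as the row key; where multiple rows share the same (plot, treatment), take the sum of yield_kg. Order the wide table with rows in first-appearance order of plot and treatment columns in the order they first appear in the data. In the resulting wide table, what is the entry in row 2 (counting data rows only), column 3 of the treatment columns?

With rows in first-appearance order of plot, row 2 is plot=C. treatment columns in first-appearance order: low_N, control, irrigated, high_N, mulched; column 3 is irrigated.
Long rows with plot=C, treatment=irrigated: 825 + 580 + 170 = 1575.

1575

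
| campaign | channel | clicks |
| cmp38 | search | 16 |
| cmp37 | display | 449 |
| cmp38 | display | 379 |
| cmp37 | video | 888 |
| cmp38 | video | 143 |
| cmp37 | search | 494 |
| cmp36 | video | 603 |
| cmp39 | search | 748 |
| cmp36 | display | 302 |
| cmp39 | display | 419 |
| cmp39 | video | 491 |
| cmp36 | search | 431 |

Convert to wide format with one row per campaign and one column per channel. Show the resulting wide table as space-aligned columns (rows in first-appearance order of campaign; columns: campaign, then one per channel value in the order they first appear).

campaign  search  display  video
cmp38     16      379      143  
cmp37     494     449      888  
cmp36     431     302      603  
cmp39     748     419      491  

Columns: campaign plus the 3 distinct channel values (search, display, video).
For example, row cmp38 column search takes clicks=16 from the long row (cmp38, search).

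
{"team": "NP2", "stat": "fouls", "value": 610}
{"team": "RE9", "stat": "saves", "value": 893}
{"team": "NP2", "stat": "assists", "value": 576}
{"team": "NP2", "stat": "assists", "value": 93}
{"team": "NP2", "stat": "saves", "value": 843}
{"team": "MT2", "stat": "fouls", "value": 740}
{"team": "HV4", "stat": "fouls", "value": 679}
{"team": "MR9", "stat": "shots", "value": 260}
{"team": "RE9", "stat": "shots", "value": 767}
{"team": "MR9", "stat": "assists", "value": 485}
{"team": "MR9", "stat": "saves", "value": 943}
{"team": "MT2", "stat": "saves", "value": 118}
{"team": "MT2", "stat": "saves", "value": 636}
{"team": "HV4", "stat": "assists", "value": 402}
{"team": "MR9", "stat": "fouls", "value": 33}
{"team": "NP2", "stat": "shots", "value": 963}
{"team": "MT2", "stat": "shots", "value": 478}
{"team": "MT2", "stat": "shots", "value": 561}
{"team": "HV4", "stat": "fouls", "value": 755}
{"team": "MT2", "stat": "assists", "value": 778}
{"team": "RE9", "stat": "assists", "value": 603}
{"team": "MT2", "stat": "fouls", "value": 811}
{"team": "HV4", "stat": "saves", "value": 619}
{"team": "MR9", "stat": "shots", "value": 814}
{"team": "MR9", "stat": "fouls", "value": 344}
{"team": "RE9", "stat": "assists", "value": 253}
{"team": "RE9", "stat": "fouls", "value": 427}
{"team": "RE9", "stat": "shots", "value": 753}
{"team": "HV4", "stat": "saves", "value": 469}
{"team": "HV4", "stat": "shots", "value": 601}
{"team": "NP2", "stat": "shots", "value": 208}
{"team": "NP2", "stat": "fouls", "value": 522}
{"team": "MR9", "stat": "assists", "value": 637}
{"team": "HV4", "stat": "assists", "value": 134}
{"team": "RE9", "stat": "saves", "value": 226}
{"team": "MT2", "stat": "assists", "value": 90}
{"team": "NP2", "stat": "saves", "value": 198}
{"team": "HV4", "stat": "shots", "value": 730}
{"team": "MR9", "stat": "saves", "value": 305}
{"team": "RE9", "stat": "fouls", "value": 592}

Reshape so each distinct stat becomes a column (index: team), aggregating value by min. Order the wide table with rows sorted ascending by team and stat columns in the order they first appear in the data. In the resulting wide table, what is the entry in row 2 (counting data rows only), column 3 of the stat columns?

485

With rows sorted ascending by team, row 2 is team=MR9. stat columns in first-appearance order: fouls, saves, assists, shots; column 3 is assists.
Long rows with team=MR9, stat=assists: min(485, 637) = 485.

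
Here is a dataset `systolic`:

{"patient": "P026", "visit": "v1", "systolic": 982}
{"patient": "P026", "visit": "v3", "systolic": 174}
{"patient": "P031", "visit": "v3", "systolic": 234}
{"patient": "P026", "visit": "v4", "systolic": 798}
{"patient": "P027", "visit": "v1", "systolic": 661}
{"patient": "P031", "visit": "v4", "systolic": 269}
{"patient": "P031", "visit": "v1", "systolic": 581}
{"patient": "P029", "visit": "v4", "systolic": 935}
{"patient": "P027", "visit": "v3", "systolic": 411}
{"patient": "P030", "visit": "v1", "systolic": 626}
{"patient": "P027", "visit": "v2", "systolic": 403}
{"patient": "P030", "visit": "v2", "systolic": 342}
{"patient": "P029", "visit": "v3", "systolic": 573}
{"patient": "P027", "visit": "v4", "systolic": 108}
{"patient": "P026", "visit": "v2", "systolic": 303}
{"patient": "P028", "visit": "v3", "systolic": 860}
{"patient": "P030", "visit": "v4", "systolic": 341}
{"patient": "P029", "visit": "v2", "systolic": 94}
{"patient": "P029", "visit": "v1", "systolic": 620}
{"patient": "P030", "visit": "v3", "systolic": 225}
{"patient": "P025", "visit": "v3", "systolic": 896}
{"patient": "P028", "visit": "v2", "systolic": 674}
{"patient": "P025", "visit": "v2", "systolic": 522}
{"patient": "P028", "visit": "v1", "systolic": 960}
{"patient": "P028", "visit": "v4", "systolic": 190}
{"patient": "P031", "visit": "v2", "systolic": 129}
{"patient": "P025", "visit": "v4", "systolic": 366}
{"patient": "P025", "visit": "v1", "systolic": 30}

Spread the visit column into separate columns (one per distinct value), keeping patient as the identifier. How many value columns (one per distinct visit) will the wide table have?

4 distinct visit values: v1, v2, v3, v4.

4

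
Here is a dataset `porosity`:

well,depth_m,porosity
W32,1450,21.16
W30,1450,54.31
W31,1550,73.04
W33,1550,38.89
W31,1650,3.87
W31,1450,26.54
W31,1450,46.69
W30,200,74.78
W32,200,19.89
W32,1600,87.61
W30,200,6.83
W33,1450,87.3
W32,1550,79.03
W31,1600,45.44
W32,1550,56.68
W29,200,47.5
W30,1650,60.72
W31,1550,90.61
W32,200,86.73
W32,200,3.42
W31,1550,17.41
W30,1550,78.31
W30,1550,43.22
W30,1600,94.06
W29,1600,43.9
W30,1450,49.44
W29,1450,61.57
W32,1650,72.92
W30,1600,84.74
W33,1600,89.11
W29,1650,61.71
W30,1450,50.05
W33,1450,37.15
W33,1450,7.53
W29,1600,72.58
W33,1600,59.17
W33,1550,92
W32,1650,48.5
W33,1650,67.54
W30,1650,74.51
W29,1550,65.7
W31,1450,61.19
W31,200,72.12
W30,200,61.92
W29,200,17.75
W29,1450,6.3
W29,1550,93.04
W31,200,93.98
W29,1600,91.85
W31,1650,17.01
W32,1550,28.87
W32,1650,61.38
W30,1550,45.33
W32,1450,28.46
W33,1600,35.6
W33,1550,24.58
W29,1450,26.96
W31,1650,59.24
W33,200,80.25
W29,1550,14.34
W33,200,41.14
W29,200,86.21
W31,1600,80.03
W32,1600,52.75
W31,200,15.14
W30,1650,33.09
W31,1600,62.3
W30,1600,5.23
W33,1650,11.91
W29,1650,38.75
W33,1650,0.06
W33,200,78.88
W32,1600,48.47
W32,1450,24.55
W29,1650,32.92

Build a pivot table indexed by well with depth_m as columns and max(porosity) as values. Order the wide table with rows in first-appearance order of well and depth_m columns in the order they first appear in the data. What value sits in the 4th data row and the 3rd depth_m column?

With rows in first-appearance order of well, row 4 is well=W33. depth_m columns in first-appearance order: 1450, 1550, 1650, 200, 1600; column 3 is 1650.
Long rows with well=W33, depth_m=1650: max(67.54, 11.91, 0.06) = 67.54.

67.54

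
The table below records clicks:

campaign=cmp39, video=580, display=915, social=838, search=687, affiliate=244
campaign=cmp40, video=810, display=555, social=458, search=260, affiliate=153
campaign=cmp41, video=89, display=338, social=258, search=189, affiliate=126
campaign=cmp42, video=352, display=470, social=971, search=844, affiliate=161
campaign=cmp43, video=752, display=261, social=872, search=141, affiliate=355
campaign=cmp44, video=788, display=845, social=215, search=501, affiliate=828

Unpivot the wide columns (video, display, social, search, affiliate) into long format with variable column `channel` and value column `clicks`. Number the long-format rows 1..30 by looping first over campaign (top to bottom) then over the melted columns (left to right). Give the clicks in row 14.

30 rows total (6 × 5). Row 14: index ⌊(14-1)/5⌋ = 2 into campaign → cmp41; (14-1) mod 5 = 3 into the melted columns → search.
So row 14 is (cmp41, search, 189); clicks = 189.

189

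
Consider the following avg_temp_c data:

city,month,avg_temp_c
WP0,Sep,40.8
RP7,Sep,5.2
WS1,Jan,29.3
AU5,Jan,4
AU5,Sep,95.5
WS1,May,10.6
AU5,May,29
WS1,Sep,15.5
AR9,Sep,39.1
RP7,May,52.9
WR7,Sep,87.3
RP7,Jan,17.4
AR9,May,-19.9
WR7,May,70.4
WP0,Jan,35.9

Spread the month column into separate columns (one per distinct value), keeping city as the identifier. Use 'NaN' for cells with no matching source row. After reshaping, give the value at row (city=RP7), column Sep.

5.2

The long row with city=RP7, month=Sep has avg_temp_c=5.2.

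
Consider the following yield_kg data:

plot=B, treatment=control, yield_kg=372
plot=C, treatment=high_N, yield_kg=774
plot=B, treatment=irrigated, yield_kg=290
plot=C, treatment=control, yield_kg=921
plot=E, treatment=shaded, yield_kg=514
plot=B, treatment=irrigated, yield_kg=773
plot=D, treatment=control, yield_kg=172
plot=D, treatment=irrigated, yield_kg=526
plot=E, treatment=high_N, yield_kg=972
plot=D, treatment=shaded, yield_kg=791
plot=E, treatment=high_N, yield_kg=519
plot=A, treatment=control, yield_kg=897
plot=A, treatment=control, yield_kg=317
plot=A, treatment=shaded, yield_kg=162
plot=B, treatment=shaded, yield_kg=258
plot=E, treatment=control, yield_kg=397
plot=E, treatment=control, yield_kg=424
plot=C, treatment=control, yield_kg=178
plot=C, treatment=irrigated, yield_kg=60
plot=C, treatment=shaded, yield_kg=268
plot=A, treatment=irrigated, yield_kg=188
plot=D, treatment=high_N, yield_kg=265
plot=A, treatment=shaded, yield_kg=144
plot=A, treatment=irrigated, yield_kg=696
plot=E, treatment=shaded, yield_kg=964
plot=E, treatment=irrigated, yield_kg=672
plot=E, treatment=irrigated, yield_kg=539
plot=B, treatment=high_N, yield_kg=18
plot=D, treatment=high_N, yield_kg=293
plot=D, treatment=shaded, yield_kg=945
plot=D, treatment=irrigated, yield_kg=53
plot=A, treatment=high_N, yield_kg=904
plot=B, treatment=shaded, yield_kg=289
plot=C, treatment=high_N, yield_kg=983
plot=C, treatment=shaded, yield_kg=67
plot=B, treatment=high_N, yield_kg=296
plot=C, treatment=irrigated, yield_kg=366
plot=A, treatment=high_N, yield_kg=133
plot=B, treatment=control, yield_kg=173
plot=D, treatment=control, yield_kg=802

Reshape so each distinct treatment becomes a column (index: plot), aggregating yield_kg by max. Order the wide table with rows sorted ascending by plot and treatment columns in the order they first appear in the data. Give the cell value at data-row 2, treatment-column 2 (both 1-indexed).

With rows sorted ascending by plot, row 2 is plot=B. treatment columns in first-appearance order: control, high_N, irrigated, shaded; column 2 is high_N.
Long rows with plot=B, treatment=high_N: max(18, 296) = 296.

296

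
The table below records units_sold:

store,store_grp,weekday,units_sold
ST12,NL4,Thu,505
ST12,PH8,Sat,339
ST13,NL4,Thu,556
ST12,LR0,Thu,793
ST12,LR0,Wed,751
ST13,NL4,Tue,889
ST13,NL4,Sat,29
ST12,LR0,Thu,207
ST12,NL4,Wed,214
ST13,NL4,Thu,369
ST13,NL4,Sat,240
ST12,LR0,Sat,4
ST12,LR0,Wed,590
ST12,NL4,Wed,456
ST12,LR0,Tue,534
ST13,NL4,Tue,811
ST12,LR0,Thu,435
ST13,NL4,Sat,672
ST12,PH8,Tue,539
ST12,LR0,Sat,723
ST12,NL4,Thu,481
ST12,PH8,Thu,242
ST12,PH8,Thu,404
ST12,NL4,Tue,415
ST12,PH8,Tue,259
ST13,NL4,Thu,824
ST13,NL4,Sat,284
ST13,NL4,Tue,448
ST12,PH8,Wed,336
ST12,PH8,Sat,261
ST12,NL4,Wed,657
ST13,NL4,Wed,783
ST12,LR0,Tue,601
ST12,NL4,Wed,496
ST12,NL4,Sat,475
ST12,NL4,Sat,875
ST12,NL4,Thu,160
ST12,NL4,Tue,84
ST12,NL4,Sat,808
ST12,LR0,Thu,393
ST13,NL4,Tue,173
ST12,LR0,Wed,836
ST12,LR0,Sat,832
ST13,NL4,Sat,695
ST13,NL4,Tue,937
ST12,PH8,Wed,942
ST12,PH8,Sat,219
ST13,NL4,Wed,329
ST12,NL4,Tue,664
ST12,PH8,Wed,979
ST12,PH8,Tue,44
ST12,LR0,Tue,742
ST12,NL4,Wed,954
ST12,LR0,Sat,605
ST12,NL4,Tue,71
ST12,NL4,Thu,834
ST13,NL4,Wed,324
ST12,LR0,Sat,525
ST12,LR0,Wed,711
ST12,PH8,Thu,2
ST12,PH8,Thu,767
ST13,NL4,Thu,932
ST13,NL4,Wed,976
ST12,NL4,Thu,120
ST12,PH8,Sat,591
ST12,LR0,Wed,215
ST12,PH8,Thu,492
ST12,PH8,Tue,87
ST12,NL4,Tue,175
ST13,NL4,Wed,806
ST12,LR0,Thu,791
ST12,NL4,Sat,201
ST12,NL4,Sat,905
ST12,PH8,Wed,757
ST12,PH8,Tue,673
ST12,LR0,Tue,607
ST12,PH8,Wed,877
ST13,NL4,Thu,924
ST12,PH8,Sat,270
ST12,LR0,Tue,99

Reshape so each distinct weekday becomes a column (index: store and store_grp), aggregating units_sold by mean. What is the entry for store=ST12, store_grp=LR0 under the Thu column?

Rows with store=ST12, store_grp=LR0 and weekday=Thu: units_sold values are 793, 207, 435, 393, 791.
(793 + 207 + 435 + 393 + 791) / 5 = 523.80.

523.80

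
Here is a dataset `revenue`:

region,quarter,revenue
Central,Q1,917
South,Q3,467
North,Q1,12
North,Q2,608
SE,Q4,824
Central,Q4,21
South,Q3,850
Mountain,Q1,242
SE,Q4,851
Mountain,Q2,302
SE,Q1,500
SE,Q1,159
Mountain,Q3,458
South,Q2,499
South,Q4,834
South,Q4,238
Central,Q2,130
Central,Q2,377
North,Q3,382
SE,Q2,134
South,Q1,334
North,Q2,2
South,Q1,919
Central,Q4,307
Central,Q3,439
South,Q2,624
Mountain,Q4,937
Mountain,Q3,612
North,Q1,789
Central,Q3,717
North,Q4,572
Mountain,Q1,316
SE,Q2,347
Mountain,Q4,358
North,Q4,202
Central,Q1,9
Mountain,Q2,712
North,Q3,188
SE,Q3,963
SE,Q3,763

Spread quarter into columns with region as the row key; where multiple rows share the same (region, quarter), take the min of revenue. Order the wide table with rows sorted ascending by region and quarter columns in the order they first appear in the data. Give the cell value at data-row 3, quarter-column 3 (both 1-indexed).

With rows sorted ascending by region, row 3 is region=North. quarter columns in first-appearance order: Q1, Q3, Q2, Q4; column 3 is Q2.
Long rows with region=North, quarter=Q2: min(608, 2) = 2.

2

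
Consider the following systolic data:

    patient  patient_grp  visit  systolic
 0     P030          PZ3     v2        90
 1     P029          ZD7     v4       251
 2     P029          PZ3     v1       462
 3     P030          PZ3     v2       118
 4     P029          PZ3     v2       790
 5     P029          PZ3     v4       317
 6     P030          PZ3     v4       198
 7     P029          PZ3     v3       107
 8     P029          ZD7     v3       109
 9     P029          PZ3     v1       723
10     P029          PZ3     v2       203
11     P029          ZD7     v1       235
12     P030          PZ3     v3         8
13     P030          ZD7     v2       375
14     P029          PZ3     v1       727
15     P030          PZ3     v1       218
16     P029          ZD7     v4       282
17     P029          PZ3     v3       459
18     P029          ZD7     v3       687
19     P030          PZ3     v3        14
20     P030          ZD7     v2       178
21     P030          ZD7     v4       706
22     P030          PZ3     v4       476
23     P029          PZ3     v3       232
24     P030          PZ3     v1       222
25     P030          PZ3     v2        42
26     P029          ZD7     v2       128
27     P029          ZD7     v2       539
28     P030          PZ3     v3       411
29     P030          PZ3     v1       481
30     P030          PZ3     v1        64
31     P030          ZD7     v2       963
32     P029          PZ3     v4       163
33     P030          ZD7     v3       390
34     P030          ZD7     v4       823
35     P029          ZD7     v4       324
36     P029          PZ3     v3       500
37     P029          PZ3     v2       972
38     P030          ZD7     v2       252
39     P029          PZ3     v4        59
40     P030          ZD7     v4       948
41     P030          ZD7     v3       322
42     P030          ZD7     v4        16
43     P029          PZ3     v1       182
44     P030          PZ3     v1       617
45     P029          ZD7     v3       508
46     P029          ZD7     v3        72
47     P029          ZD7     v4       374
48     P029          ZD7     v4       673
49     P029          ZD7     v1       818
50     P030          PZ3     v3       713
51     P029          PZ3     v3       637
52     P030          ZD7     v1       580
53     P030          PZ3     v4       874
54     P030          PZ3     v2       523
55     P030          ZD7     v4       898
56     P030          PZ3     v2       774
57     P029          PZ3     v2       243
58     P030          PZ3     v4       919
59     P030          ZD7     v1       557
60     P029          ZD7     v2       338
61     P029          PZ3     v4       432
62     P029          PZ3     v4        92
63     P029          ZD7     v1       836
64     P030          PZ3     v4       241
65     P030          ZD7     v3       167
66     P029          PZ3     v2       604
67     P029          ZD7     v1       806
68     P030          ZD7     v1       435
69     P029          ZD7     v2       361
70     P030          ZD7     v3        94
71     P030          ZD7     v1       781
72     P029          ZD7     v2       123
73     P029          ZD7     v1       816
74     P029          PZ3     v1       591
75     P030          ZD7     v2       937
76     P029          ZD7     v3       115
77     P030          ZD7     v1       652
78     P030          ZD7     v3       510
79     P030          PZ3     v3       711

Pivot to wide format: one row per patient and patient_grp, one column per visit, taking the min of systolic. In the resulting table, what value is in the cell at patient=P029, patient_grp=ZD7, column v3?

72

Rows with patient=P029, patient_grp=ZD7 and visit=v3: systolic values are 109, 687, 508, 72, 115.
min(109, 687, 508, 72, 115) = 72.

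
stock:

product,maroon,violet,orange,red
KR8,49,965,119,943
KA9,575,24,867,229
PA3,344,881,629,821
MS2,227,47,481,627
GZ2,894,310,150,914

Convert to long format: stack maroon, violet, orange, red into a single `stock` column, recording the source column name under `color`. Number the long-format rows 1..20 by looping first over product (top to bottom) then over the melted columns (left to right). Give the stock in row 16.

20 rows total (5 × 4). Row 16: index ⌊(16-1)/4⌋ = 3 into product → MS2; (16-1) mod 4 = 3 into the melted columns → red.
So row 16 is (MS2, red, 627); stock = 627.

627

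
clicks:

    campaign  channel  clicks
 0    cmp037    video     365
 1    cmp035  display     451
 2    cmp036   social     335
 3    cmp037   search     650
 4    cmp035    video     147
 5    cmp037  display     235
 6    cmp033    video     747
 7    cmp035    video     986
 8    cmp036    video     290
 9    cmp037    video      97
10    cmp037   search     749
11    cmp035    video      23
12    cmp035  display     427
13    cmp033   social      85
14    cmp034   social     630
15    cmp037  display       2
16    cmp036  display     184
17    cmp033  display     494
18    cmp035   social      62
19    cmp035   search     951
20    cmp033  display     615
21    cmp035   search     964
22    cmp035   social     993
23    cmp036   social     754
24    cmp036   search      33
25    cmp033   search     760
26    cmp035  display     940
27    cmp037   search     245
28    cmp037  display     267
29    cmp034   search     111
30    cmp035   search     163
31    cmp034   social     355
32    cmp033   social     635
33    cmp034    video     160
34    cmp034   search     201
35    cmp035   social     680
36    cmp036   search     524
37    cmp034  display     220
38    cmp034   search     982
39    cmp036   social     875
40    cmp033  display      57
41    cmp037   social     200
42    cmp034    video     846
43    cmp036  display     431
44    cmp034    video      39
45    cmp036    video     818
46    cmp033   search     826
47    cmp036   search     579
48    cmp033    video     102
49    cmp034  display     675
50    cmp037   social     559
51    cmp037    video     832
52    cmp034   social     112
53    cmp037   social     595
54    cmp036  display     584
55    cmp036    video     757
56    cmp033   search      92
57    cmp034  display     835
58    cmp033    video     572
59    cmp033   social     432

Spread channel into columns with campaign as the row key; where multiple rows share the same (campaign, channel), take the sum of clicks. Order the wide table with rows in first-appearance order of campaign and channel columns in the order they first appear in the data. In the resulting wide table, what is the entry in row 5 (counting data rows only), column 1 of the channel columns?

With rows in first-appearance order of campaign, row 5 is campaign=cmp034. channel columns in first-appearance order: video, display, social, search; column 1 is video.
Long rows with campaign=cmp034, channel=video: 160 + 846 + 39 = 1045.

1045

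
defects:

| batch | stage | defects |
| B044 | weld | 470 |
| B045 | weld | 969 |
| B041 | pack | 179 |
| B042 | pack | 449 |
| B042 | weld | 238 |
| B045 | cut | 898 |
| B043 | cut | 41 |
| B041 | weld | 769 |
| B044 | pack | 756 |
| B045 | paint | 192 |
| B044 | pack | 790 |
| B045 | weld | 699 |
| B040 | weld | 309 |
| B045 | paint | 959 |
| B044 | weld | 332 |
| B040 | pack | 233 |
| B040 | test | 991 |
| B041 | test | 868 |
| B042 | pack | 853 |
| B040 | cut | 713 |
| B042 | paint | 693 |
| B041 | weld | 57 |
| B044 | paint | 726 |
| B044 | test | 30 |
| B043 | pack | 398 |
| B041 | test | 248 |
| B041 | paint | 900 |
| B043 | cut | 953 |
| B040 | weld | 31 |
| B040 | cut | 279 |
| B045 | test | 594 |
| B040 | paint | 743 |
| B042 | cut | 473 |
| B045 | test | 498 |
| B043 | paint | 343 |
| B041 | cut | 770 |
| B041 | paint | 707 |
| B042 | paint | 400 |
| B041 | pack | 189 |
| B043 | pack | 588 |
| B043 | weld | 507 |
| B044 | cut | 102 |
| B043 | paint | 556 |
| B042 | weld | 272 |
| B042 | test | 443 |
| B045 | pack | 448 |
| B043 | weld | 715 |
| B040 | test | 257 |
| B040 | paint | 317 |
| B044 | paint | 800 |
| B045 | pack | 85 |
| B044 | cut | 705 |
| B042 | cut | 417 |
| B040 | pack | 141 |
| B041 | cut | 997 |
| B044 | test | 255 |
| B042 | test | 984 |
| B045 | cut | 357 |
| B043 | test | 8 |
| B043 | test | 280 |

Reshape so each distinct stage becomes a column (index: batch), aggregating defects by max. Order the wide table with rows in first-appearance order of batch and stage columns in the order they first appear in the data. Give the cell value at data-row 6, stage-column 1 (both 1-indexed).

309

With rows in first-appearance order of batch, row 6 is batch=B040. stage columns in first-appearance order: weld, pack, cut, paint, test; column 1 is weld.
Long rows with batch=B040, stage=weld: max(309, 31) = 309.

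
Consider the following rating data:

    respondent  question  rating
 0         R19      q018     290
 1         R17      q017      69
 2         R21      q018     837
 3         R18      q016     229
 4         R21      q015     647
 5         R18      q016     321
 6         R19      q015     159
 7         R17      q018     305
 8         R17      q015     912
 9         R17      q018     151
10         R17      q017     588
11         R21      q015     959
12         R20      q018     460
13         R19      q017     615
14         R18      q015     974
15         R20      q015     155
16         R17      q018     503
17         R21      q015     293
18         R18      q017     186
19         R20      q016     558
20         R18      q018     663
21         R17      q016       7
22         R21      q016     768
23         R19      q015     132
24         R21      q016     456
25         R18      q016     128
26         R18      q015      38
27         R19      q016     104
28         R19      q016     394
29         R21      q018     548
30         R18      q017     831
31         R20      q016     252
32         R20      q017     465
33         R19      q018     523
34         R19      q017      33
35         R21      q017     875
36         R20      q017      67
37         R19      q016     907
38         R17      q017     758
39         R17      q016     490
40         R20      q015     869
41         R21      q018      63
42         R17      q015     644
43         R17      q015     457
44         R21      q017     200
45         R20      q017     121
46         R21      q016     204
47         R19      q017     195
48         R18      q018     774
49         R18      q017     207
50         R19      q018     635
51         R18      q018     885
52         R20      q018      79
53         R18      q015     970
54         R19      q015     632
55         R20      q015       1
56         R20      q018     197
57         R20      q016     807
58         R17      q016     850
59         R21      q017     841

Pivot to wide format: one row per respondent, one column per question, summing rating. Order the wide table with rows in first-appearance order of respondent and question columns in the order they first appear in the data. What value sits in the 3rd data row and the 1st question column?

With rows in first-appearance order of respondent, row 3 is respondent=R21. question columns in first-appearance order: q018, q017, q016, q015; column 1 is q018.
Long rows with respondent=R21, question=q018: 837 + 548 + 63 = 1448.

1448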